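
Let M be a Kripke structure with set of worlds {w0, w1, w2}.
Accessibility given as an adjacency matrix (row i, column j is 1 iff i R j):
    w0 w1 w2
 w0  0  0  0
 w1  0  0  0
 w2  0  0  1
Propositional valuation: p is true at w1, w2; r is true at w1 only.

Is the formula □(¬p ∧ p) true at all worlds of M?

Recall that □ψ holds at a world iff ψ holds at every accessible world, and ◇ψ holds iff ψ holds at some accessible world.
Let φ = □(¬p ∧ p). Evaluate φ at each world:
  w0 (successors ∅): φ is true.
  w1 (successors ∅): φ is true.
  w2 (successors {w2}): φ is false.
Detail at w2 (counterexample):
  At w2: □(¬p ∧ p) requires ¬p ∧ p at every successor {w2}.
    ¬p ∧ p fails at w2, so □(¬p ∧ p) is false at w2.

No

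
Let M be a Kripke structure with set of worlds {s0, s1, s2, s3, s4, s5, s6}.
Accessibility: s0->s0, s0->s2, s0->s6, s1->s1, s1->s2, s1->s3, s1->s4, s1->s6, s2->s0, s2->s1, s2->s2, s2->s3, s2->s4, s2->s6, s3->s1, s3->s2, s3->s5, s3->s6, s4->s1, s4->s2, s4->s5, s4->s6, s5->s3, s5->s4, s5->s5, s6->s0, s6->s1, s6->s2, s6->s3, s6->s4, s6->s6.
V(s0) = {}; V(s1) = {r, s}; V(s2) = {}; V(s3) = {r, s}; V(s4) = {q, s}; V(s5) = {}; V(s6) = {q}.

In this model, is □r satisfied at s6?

No

At s6: □r requires r at every successor {s0, s1, s2, s3, s4, s6}.
  r fails at s0, so □r is false at s6.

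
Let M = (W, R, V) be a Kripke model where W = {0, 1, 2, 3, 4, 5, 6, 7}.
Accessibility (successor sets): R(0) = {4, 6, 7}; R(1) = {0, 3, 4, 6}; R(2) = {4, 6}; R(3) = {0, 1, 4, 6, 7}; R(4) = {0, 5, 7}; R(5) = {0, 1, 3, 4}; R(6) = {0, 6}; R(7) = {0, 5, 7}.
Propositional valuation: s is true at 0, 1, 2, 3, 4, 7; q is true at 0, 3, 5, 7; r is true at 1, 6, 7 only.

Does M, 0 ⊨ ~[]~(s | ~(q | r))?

Yes

Recall that []ψ holds at a world iff ψ holds at every accessible world, and <>ψ holds iff ψ holds at some accessible world.
At 0: []~(s | ~(q | r)) is false, so ~[]~(s | ~(q | r)) is true.
  At 0: []~(s | ~(q | r)) requires ~(s | ~(q | r)) at every successor {4, 6, 7}.
    ~(s | ~(q | r)) fails at 4, so []~(s | ~(q | r)) is false at 0.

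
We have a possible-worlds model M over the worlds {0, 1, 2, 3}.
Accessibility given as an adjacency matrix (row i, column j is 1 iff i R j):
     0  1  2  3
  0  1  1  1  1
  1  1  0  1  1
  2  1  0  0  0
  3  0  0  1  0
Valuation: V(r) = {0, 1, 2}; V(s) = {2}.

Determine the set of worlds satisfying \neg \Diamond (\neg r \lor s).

Let φ = \neg \Diamond (\neg r \lor s). Evaluate φ at each world:
  0 (successors {0, 1, 2, 3}): φ is false.
  1 (successors {0, 2, 3}): φ is false.
  2 (successors {0}): φ is true.
  3 (successors {2}): φ is false.
For instance, at 0:
  At 0: \Diamond (\neg r \lor s) is true, so \neg \Diamond (\neg r \lor s) is false.
    At 0: \Diamond (\neg r \lor s) requires \neg r \lor s at some successor in {0, 1, 2, 3}.
      \neg r \lor s holds at 2, so \Diamond (\neg r \lor s) is true at 0.
Satisfying worlds: {2}

2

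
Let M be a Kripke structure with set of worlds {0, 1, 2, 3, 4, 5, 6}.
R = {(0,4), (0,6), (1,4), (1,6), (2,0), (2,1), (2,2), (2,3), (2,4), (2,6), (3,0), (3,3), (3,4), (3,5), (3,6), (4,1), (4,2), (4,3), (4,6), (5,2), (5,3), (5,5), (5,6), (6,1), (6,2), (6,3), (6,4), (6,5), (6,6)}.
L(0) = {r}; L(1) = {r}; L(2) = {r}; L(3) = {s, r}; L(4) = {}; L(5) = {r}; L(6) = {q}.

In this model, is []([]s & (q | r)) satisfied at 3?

No

At 3: []([]s & (q | r)) requires []s & (q | r) at every successor {0, 3, 4, 5, 6}.
  []s & (q | r) fails at 0, so []([]s & (q | r)) is false at 3.
    At 0: []s is false, q | r is true, so []s & (q | r) is false.
      At 0: []s requires s at every successor {4, 6}.
        s fails at 4, so []s is false at 0.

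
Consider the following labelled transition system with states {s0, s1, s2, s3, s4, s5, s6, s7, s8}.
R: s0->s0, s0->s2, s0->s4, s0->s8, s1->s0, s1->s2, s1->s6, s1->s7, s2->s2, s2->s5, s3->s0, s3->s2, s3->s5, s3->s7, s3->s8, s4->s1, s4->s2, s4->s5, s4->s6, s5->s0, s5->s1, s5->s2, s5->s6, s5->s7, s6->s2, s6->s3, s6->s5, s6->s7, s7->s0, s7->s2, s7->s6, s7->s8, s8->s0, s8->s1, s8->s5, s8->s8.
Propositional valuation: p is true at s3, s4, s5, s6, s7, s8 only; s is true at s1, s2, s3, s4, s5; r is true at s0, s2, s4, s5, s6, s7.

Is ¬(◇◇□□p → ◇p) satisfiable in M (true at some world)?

Let φ = ¬(◇◇□□p → ◇p). Evaluate φ at each world:
  s0 (successors {s0, s2, s4, s8}): φ is false.
  s1 (successors {s0, s2, s6, s7}): φ is false.
  s2 (successors {s2, s5}): φ is false.
  s3 (successors {s0, s2, s5, s7, s8}): φ is false.
  s4 (successors {s1, s2, s5, s6}): φ is false.
  s5 (successors {s0, s1, s2, s6, s7}): φ is false.
  s6 (successors {s2, s3, s5, s7}): φ is false.
  s7 (successors {s0, s2, s6, s8}): φ is false.
  s8 (successors {s0, s1, s5, s8}): φ is false.
For instance, at s5:
  At s5: ◇◇□□p → ◇p is true, so ¬(◇◇□□p → ◇p) is false.
    At s5: ◇◇□□p is false, ◇p is true, so ◇◇□□p → ◇p is true.
      At s5: ◇◇□□p requires ◇□□p at some successor in {s0, s1, s2, s6, s7}.
        At s0: ◇□□p is false.
        At s1: ◇□□p is false.
        At s2: ◇□□p is false.
        At s6: ◇□□p is false.
        At s7: ◇□□p is false.
      So ◇◇□□p is false at s5.
      At s5: ◇p requires p at some successor in {s0, s1, s2, s6, s7}.
        p holds at s6, so ◇p is true at s5.

No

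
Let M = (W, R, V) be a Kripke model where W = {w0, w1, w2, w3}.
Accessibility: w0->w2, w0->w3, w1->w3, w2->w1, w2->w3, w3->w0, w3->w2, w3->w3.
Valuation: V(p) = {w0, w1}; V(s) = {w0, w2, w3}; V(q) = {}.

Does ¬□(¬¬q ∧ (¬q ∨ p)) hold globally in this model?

Let φ = ¬□(¬¬q ∧ (¬q ∨ p)). Evaluate φ at each world:
  w0 (successors {w2, w3}): φ is true.
  w1 (successors {w3}): φ is true.
  w2 (successors {w1, w3}): φ is true.
  w3 (successors {w0, w2, w3}): φ is true.
For instance, at w1:
  At w1: □(¬¬q ∧ (¬q ∨ p)) is false, so ¬□(¬¬q ∧ (¬q ∨ p)) is true.
    At w1: □(¬¬q ∧ (¬q ∨ p)) requires ¬¬q ∧ (¬q ∨ p) at every successor {w3}.
      ¬¬q ∧ (¬q ∨ p) fails at w3, so □(¬¬q ∧ (¬q ∨ p)) is false at w1.

Yes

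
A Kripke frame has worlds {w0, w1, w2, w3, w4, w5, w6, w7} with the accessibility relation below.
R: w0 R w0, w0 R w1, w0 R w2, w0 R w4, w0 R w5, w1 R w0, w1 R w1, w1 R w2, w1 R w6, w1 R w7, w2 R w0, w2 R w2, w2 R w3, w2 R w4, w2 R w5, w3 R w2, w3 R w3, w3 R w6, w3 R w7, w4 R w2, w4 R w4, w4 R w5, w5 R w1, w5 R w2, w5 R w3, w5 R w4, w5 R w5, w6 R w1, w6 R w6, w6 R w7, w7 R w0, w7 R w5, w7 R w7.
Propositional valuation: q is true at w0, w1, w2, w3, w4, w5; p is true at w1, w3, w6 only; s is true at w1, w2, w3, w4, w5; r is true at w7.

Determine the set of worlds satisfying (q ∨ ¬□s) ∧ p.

w1, w3, w6

Recall that □ψ holds at a world iff ψ holds at every accessible world, and ◇ψ holds iff ψ holds at some accessible world.
Let φ = (q ∨ ¬□s) ∧ p. Evaluate φ at each world:
  w0 (successors {w0, w1, w2, w4, w5}): φ is false.
  w1 (successors {w0, w1, w2, w6, w7}): φ is true.
  w2 (successors {w0, w2, w3, w4, w5}): φ is false.
  w3 (successors {w2, w3, w6, w7}): φ is true.
  w4 (successors {w2, w4, w5}): φ is false.
  w5 (successors {w1, w2, w3, w4, w5}): φ is false.
  w6 (successors {w1, w6, w7}): φ is true.
  w7 (successors {w0, w5, w7}): φ is false.
For instance, at w0:
  At w0: q ∨ ¬□s is true, p is false, so (q ∨ ¬□s) ∧ p is false.
    At w0: q is true, ¬□s is true, so q ∨ ¬□s is true.
      At w0: □s is false, so ¬□s is true.
Satisfying worlds: {w1, w3, w6}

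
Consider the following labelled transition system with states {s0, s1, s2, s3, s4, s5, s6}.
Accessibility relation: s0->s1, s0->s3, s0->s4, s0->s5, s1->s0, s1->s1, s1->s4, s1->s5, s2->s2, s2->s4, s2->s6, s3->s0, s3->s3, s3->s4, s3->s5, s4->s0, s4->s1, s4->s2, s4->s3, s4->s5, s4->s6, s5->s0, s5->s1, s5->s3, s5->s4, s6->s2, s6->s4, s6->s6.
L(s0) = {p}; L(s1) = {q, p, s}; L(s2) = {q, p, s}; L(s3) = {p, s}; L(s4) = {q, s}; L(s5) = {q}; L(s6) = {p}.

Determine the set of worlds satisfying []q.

none

Let φ = []q. Evaluate φ at each world:
  s0 (successors {s1, s3, s4, s5}): φ is false.
  s1 (successors {s0, s1, s4, s5}): φ is false.
  s2 (successors {s2, s4, s6}): φ is false.
  s3 (successors {s0, s3, s4, s5}): φ is false.
  s4 (successors {s0, s1, s2, s3, s5, s6}): φ is false.
  s5 (successors {s0, s1, s3, s4}): φ is false.
  s6 (successors {s2, s4, s6}): φ is false.
For instance, at s6:
  At s6: []q requires q at every successor {s2, s4, s6}.
    q fails at s6, so []q is false at s6.
Satisfying worlds: none.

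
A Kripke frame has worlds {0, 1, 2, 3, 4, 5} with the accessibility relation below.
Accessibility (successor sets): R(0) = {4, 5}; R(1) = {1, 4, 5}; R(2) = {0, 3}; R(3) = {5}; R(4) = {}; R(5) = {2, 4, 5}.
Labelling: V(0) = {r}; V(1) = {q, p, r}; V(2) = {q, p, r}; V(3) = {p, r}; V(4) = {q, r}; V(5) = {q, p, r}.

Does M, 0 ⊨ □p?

Recall that □ψ holds at a world iff ψ holds at every accessible world, and ◇ψ holds iff ψ holds at some accessible world.
At 0: □p requires p at every successor {4, 5}.
  p fails at 4, so □p is false at 0.

No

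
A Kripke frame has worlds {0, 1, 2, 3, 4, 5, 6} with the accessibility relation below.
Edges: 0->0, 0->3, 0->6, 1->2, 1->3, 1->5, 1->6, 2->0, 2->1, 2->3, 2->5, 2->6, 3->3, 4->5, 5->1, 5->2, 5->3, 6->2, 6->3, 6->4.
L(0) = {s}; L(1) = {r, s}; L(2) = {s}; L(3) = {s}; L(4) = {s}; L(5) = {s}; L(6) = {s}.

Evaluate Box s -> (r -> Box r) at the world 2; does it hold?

Recall that Box ψ holds at a world iff ψ holds at every accessible world, and Dia ψ holds iff ψ holds at some accessible world.
At 2: Box s is true, r -> Box r is true, so Box s -> (r -> Box r) is true.
  At 2: Box s requires s at every successor {0, 1, 3, 5, 6}.
    At 0: s is true.
    At 1: s is true.
    At 3: s is true.
    At 5: s is true.
    At 6: s is true.
  So Box s is true at 2.
  At 2: r is false, Box r is false, so r -> Box r is true.
    At 2: Box r requires r at every successor {0, 1, 3, 5, 6}.
      r fails at 0, so Box r is false at 2.

Yes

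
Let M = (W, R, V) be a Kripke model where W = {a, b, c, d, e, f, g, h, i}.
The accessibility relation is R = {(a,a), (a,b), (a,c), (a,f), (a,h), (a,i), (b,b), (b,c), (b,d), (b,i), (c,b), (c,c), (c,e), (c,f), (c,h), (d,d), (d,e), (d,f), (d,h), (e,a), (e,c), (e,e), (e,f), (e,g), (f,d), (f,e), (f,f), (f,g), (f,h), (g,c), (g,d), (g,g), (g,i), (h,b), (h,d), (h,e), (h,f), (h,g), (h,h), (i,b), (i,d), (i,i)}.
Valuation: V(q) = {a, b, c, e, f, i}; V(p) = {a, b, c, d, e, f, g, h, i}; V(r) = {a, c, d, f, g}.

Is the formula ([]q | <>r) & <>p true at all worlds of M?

Yes

Let φ = ([]q | <>r) & <>p. Evaluate φ at each world:
  a (successors {a, b, c, f, h, i}): φ is true.
  b (successors {b, c, d, i}): φ is true.
  c (successors {b, c, e, f, h}): φ is true.
  d (successors {d, e, f, h}): φ is true.
  e (successors {a, c, e, f, g}): φ is true.
  f (successors {d, e, f, g, h}): φ is true.
  g (successors {c, d, g, i}): φ is true.
  h (successors {b, d, e, f, g, h}): φ is true.
  i (successors {b, d, i}): φ is true.
For instance, at f:
  At f: []q | <>r is true, <>p is true, so ([]q | <>r) & <>p is true.
    At f: []q is false, <>r is true, so []q | <>r is true.
      At f: []q requires q at every successor {d, e, f, g, h}.
        q fails at d, so []q is false at f.
      At f: <>r requires r at some successor in {d, e, f, g, h}.
        r holds at d, so <>r is true at f.
    At f: <>p requires p at some successor in {d, e, f, g, h}.
      p holds at d, so <>p is true at f.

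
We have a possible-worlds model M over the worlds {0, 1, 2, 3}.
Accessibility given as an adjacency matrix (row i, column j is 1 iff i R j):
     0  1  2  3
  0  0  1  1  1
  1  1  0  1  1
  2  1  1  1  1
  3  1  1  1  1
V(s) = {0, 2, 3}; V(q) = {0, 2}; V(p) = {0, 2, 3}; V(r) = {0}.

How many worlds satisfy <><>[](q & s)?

Let φ = <><>[](q & s). Evaluate φ at each world:
  0 (successors {1, 2, 3}): φ is false.
  1 (successors {0, 2, 3}): φ is false.
  2 (successors {0, 1, 2, 3}): φ is false.
  3 (successors {0, 1, 2, 3}): φ is false.
For instance, at 0:
  At 0: <><>[](q & s) requires <>[](q & s) at some successor in {1, 2, 3}.
    At 1: <>[](q & s) is false.
    At 2: <>[](q & s) is false.
    At 3: <>[](q & s) is false.
  So <><>[](q & s) is false at 0.
Satisfying worlds: none.

0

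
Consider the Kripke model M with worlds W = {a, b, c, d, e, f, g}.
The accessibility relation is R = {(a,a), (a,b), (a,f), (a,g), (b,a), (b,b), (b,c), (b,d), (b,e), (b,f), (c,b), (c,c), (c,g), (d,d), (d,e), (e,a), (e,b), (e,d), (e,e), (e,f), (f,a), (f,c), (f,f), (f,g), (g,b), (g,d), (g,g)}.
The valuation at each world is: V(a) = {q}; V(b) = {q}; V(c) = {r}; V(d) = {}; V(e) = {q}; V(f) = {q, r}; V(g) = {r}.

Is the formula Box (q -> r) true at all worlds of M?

Let φ = Box (q -> r). Evaluate φ at each world:
  a (successors {a, b, f, g}): φ is false.
  b (successors {a, b, c, d, e, f}): φ is false.
  c (successors {b, c, g}): φ is false.
  d (successors {d, e}): φ is false.
  e (successors {a, b, d, e, f}): φ is false.
  f (successors {a, c, f, g}): φ is false.
  g (successors {b, d, g}): φ is false.
Detail at a (counterexample):
  At a: Box (q -> r) requires q -> r at every successor {a, b, f, g}.
    q -> r fails at a, so Box (q -> r) is false at a.

No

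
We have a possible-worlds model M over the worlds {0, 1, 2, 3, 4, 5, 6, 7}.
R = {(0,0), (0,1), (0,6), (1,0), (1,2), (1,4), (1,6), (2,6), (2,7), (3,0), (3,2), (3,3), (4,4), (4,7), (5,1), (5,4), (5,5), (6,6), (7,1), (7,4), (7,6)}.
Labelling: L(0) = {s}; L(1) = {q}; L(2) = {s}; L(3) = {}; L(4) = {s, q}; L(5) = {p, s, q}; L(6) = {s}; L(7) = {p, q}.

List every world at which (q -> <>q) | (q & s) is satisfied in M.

Let φ = (q -> <>q) | (q & s). Evaluate φ at each world:
  0 (successors {0, 1, 6}): φ is true.
  1 (successors {0, 2, 4, 6}): φ is true.
  2 (successors {6, 7}): φ is true.
  3 (successors {0, 2, 3}): φ is true.
  4 (successors {4, 7}): φ is true.
  5 (successors {1, 4, 5}): φ is true.
  6 (successors {6}): φ is true.
  7 (successors {1, 4, 6}): φ is true.
For instance, at 5:
  At 5: q -> <>q is true, q & s is true, so (q -> <>q) | (q & s) is true.
    At 5: q is true, <>q is true, so q -> <>q is true.
      At 5: <>q requires q at some successor in {1, 4, 5}.
        q holds at 1, so <>q is true at 5.
Satisfying worlds: {0, 1, 2, 3, 4, 5, 6, 7}

0, 1, 2, 3, 4, 5, 6, 7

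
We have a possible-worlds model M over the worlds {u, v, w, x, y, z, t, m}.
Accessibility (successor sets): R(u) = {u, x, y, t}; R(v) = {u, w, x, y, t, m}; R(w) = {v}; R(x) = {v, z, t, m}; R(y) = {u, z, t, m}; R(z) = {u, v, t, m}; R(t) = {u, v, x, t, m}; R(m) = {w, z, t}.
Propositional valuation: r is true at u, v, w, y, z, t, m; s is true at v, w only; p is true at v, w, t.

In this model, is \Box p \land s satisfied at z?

At z: \Box p is false, s is false, so \Box p \land s is false.
  At z: \Box p requires p at every successor {u, v, t, m}.
    p fails at u, so \Box p is false at z.

No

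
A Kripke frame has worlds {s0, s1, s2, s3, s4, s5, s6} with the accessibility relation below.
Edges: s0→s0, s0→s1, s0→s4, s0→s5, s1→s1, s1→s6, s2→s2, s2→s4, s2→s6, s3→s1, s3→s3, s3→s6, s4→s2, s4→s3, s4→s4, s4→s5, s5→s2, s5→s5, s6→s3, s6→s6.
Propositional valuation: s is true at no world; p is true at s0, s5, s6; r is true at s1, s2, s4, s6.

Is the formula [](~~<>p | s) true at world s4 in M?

Yes

At s4: [](~~<>p | s) requires ~~<>p | s at every successor {s2, s3, s4, s5}.
  At s2: ~~<>p | s is true.
  At s3: ~~<>p | s is true.
  At s4: ~~<>p | s is true.
  At s5: ~~<>p | s is true.
So [](~~<>p | s) is true at s4.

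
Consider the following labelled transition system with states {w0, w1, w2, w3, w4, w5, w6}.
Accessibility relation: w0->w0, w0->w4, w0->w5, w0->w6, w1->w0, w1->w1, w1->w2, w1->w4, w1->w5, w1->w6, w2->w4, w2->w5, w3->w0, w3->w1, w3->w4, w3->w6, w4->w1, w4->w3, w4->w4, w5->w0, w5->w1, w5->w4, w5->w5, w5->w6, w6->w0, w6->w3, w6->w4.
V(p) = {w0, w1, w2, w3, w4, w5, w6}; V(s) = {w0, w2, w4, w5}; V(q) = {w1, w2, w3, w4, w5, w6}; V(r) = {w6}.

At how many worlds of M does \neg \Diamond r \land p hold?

Let φ = \neg \Diamond r \land p. Evaluate φ at each world:
  w0 (successors {w0, w4, w5, w6}): φ is false.
  w1 (successors {w0, w1, w2, w4, w5, w6}): φ is false.
  w2 (successors {w4, w5}): φ is true.
  w3 (successors {w0, w1, w4, w6}): φ is false.
  w4 (successors {w1, w3, w4}): φ is true.
  w5 (successors {w0, w1, w4, w5, w6}): φ is false.
  w6 (successors {w0, w3, w4}): φ is true.
For instance, at w5:
  At w5: \neg \Diamond r is false, p is true, so \neg \Diamond r \land p is false.
    At w5: \Diamond r is true, so \neg \Diamond r is false.
      At w5: \Diamond r requires r at some successor in {w0, w1, w4, w5, w6}.
        r holds at w6, so \Diamond r is true at w5.
Satisfying worlds: {w2, w4, w6}

3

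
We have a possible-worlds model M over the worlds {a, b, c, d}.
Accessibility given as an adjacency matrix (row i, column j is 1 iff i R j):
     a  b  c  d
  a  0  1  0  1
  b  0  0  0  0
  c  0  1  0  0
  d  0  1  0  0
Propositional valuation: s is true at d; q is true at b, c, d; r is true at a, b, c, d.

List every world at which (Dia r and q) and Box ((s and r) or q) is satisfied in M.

Let φ = (Dia r and q) and Box ((s and r) or q). Evaluate φ at each world:
  a (successors {b, d}): φ is false.
  b (successors ∅): φ is false.
  c (successors {b}): φ is true.
  d (successors {b}): φ is true.
For instance, at c:
  At c: Dia r and q is true, Box ((s and r) or q) is true, so (Dia r and q) and Box ((s and r) or q) is true.
    At c: Dia r is true, q is true, so Dia r and q is true.
      At c: Dia r requires r at some successor in {b}.
        r holds at b, so Dia r is true at c.
    At c: Box ((s and r) or q) requires (s and r) or q at every successor {b}.
      At b: (s and r) or q is true.
    So Box ((s and r) or q) is true at c.
Satisfying worlds: {c, d}

c, d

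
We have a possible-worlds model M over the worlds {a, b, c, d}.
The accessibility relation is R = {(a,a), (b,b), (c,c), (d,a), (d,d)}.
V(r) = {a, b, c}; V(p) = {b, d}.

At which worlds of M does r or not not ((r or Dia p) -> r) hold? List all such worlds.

a, b, c

Let φ = r or not not ((r or Dia p) -> r). Evaluate φ at each world:
  a (successors {a}): φ is true.
  b (successors {b}): φ is true.
  c (successors {c}): φ is true.
  d (successors {a, d}): φ is false.
For instance, at b:
  At b: r is true, not not ((r or Dia p) -> r) is true, so r or not not ((r or Dia p) -> r) is true.
    At b: not ((r or Dia p) -> r) is false, so not not ((r or Dia p) -> r) is true.
      At b: (r or Dia p) -> r is true, so not ((r or Dia p) -> r) is false.
Satisfying worlds: {a, b, c}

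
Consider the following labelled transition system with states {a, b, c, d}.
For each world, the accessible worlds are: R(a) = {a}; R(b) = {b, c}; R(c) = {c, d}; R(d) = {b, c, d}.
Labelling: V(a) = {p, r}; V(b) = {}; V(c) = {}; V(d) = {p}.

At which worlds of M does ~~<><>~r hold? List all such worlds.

b, c, d

Let φ = ~~<><>~r. Evaluate φ at each world:
  a (successors {a}): φ is false.
  b (successors {b, c}): φ is true.
  c (successors {c, d}): φ is true.
  d (successors {b, c, d}): φ is true.
For instance, at d:
  At d: ~<><>~r is false, so ~~<><>~r is true.
    At d: <><>~r is true, so ~<><>~r is false.
      At d: <><>~r requires <>~r at some successor in {b, c, d}.
        <>~r holds at b, so <><>~r is true at d.
Satisfying worlds: {b, c, d}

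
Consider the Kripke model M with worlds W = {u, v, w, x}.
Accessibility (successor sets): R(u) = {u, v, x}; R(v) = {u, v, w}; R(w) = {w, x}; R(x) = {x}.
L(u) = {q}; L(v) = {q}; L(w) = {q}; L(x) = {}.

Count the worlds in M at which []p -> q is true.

4

Recall that []ψ holds at a world iff ψ holds at every accessible world, and <>ψ holds iff ψ holds at some accessible world.
Let φ = []p -> q. Evaluate φ at each world:
  u (successors {u, v, x}): φ is true.
  v (successors {u, v, w}): φ is true.
  w (successors {w, x}): φ is true.
  x (successors {x}): φ is true.
For instance, at w:
  At w: []p is false, q is true, so []p -> q is true.
    At w: []p requires p at every successor {w, x}.
      p fails at w, so []p is false at w.
Satisfying worlds: {u, v, w, x}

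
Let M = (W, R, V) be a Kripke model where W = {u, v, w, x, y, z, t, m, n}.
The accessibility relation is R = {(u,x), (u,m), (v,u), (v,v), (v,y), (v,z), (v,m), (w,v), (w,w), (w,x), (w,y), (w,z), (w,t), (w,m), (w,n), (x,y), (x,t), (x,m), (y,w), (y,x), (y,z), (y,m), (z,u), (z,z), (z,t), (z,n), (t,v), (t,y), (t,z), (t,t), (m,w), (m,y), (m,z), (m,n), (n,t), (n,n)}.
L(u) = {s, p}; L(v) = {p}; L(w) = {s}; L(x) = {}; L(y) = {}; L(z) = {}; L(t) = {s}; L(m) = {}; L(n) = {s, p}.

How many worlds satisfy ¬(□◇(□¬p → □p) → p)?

Recall that □ψ holds at a world iff ψ holds at every accessible world, and ◇ψ holds iff ψ holds at some accessible world.
Let φ = ¬(□◇(□¬p → □p) → p). Evaluate φ at each world:
  u (successors {x, m}): φ is false.
  v (successors {u, v, y, z, m}): φ is false.
  w (successors {v, w, x, y, z, t, m, n}): φ is true.
  x (successors {y, t, m}): φ is true.
  y (successors {w, x, z, m}): φ is true.
  z (successors {u, z, t, n}): φ is true.
  t (successors {v, y, z, t}): φ is true.
  m (successors {w, y, z, n}): φ is true.
  n (successors {t, n}): φ is false.
For instance, at n:
  At n: □◇(□¬p → □p) → p is true, so ¬(□◇(□¬p → □p) → p) is false.
    At n: □◇(□¬p → □p) is true, p is true, so □◇(□¬p → □p) → p is true.
      At n: □◇(□¬p → □p) requires ◇(□¬p → □p) at every successor {t, n}.
        At t: ◇(□¬p → □p) is true.
        At n: ◇(□¬p → □p) is true.
      So □◇(□¬p → □p) is true at n.
Satisfying worlds: {w, x, y, z, t, m}

6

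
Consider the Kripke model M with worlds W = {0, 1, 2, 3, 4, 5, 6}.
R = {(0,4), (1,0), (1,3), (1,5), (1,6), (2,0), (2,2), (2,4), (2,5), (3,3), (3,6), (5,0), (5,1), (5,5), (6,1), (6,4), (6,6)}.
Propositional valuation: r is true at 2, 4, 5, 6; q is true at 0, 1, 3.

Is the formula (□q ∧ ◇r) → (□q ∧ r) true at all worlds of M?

Yes

Let φ = (□q ∧ ◇r) → (□q ∧ r). Evaluate φ at each world:
  0 (successors {4}): φ is true.
  1 (successors {0, 3, 5, 6}): φ is true.
  2 (successors {0, 2, 4, 5}): φ is true.
  3 (successors {3, 6}): φ is true.
  4 (successors ∅): φ is true.
  5 (successors {0, 1, 5}): φ is true.
  6 (successors {1, 4, 6}): φ is true.
For instance, at 5:
  At 5: □q ∧ ◇r is false, □q ∧ r is false, so (□q ∧ ◇r) → (□q ∧ r) is true.
    At 5: □q is false, ◇r is true, so □q ∧ ◇r is false.
      At 5: □q requires q at every successor {0, 1, 5}.
        q fails at 5, so □q is false at 5.
      At 5: ◇r requires r at some successor in {0, 1, 5}.
        r holds at 5, so ◇r is true at 5.
    At 5: □q is false, r is true, so □q ∧ r is false.
      At 5: □q requires q at every successor {0, 1, 5}.
        q fails at 5, so □q is false at 5.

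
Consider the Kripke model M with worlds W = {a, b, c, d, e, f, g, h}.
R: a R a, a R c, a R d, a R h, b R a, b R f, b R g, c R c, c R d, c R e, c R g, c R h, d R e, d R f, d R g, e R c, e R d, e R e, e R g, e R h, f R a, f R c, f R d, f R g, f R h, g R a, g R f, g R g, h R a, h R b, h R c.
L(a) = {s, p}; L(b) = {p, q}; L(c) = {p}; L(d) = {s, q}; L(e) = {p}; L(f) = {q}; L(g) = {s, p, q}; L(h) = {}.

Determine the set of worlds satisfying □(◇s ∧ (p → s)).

Recall that □ψ holds at a world iff ψ holds at every accessible world, and ◇ψ holds iff ψ holds at some accessible world.
Let φ = □(◇s ∧ (p → s)). Evaluate φ at each world:
  a (successors {a, c, d, h}): φ is false.
  b (successors {a, f, g}): φ is true.
  c (successors {c, d, e, g, h}): φ is false.
  d (successors {e, f, g}): φ is false.
  e (successors {c, d, e, g, h}): φ is false.
  f (successors {a, c, d, g, h}): φ is false.
  g (successors {a, f, g}): φ is true.
  h (successors {a, b, c}): φ is false.
For instance, at a:
  At a: □(◇s ∧ (p → s)) requires ◇s ∧ (p → s) at every successor {a, c, d, h}.
    ◇s ∧ (p → s) fails at c, so □(◇s ∧ (p → s)) is false at a.
      At c: ◇s is true, p → s is false, so ◇s ∧ (p → s) is false.
Satisfying worlds: {b, g}

b, g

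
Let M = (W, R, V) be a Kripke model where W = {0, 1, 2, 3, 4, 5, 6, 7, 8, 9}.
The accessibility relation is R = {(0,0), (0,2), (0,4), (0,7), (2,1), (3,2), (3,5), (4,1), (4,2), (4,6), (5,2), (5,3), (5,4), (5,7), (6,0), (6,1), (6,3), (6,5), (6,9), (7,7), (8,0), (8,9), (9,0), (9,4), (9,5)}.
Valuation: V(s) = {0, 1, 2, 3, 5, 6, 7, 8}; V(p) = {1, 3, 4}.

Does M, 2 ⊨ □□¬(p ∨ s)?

At 2: □□¬(p ∨ s) requires □¬(p ∨ s) at every successor {1}.
    At 1: no accessible worlds, so □¬(p ∨ s) holds vacuously.
So □□¬(p ∨ s) is true at 2.

Yes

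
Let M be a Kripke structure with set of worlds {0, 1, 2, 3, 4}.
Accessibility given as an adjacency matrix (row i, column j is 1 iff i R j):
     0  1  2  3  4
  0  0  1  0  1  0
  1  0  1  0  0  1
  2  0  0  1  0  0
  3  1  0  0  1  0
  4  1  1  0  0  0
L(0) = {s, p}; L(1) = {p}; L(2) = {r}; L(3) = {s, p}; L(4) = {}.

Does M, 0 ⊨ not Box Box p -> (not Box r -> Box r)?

No

At 0: not Box Box p is true, not Box r -> Box r is false, so not Box Box p -> (not Box r -> Box r) is false.
  At 0: Box Box p is false, so not Box Box p is true.
    At 0: Box Box p requires Box p at every successor {1, 3}.
      Box p fails at 1, so Box Box p is false at 0.
  At 0: not Box r is true, Box r is false, so not Box r -> Box r is false.
    At 0: Box r is false, so not Box r is true.
      At 0: Box r requires r at every successor {1, 3}.
        r fails at 1, so Box r is false at 0.
    At 0: Box r requires r at every successor {1, 3}.
      r fails at 1, so Box r is false at 0.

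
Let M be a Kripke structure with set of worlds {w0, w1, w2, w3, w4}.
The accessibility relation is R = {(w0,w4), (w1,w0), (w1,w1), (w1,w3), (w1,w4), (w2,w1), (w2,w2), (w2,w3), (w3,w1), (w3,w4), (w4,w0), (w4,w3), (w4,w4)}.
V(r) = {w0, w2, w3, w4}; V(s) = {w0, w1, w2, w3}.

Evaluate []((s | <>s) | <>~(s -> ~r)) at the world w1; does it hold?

At w1: []((s | <>s) | <>~(s -> ~r)) requires (s | <>s) | <>~(s -> ~r) at every successor {w0, w1, w3, w4}.
  At w0: (s | <>s) | <>~(s -> ~r) is true.
  At w1: (s | <>s) | <>~(s -> ~r) is true.
  At w3: (s | <>s) | <>~(s -> ~r) is true.
  At w4: (s | <>s) | <>~(s -> ~r) is true.
So []((s | <>s) | <>~(s -> ~r)) is true at w1.

Yes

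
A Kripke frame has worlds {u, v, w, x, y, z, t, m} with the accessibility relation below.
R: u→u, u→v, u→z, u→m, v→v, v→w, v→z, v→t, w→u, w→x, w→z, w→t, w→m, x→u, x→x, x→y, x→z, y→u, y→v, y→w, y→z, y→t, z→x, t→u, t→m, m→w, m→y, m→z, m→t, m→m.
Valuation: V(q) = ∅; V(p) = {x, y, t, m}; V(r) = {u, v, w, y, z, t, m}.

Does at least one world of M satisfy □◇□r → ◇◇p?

Let φ = □◇□r → ◇◇p. Evaluate φ at each world:
  u (successors {u, v, z, m}): φ is true.
  v (successors {v, w, z, t}): φ is true.
  w (successors {u, x, z, t, m}): φ is true.
  x (successors {u, x, y, z}): φ is true.
  y (successors {u, v, w, z, t}): φ is true.
  z (successors {x}): φ is true.
  t (successors {u, m}): φ is true.
  m (successors {w, y, z, t, m}): φ is true.
Detail at u (witness):
  At u: □◇□r is false, ◇◇p is true, so □◇□r → ◇◇p is true.
    At u: □◇□r requires ◇□r at every successor {u, v, z, m}.
      ◇□r fails at z, so □◇□r is false at u.
    At u: ◇◇p requires ◇p at some successor in {u, v, z, m}.
      ◇p holds at u, so ◇◇p is true at u.

Yes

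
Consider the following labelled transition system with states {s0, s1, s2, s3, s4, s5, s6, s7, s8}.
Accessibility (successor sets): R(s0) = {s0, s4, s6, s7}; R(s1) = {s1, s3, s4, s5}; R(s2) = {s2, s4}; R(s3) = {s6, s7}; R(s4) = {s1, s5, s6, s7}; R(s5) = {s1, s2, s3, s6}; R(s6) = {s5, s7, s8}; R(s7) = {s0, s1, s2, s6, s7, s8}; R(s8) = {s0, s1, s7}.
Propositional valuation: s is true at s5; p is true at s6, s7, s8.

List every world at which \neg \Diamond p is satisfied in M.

s1, s2

Recall that \Diamond ψ holds at a world iff ψ holds at some accessible world.
Let φ = \neg \Diamond p. Evaluate φ at each world:
  s0 (successors {s0, s4, s6, s7}): φ is false.
  s1 (successors {s1, s3, s4, s5}): φ is true.
  s2 (successors {s2, s4}): φ is true.
  s3 (successors {s6, s7}): φ is false.
  s4 (successors {s1, s5, s6, s7}): φ is false.
  s5 (successors {s1, s2, s3, s6}): φ is false.
  s6 (successors {s5, s7, s8}): φ is false.
  s7 (successors {s0, s1, s2, s6, s7, s8}): φ is false.
  s8 (successors {s0, s1, s7}): φ is false.
For instance, at s0:
  At s0: \Diamond p is true, so \neg \Diamond p is false.
    At s0: \Diamond p requires p at some successor in {s0, s4, s6, s7}.
      p holds at s6, so \Diamond p is true at s0.
Satisfying worlds: {s1, s2}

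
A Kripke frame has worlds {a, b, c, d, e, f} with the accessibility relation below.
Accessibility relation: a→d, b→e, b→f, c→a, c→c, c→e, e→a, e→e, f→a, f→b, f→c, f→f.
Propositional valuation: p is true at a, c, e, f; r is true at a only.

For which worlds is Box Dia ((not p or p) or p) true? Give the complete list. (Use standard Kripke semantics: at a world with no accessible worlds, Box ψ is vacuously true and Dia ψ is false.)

Let φ = Box Dia ((not p or p) or p). Evaluate φ at each world:
  a (successors {d}): φ is false.
  b (successors {e, f}): φ is true.
  c (successors {a, c, e}): φ is true.
  d (successors ∅): φ is true.
  e (successors {a, e}): φ is true.
  f (successors {a, b, c, f}): φ is true.
For instance, at f:
  At f: Box Dia ((not p or p) or p) requires Dia ((not p or p) or p) at every successor {a, b, c, f}.
    At a: Dia ((not p or p) or p) is true.
    At b: Dia ((not p or p) or p) is true.
    At c: Dia ((not p or p) or p) is true.
    At f: Dia ((not p or p) or p) is true.
  So Box Dia ((not p or p) or p) is true at f.
Satisfying worlds: {b, c, d, e, f}

b, c, d, e, f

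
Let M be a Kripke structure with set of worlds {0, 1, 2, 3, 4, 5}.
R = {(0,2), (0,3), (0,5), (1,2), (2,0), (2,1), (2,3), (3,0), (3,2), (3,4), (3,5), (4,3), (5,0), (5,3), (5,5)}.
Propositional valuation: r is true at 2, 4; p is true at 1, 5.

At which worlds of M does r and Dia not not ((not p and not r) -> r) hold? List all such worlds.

2

Let φ = r and Dia not not ((not p and not r) -> r). Evaluate φ at each world:
  0 (successors {2, 3, 5}): φ is false.
  1 (successors {2}): φ is false.
  2 (successors {0, 1, 3}): φ is true.
  3 (successors {0, 2, 4, 5}): φ is false.
  4 (successors {3}): φ is false.
  5 (successors {0, 3, 5}): φ is false.
For instance, at 1:
  At 1: r is false, Dia not not ((not p and not r) -> r) is true, so r and Dia not not ((not p and not r) -> r) is false.
    At 1: Dia not not ((not p and not r) -> r) requires not not ((not p and not r) -> r) at some successor in {2}.
      not not ((not p and not r) -> r) holds at 2, so Dia not not ((not p and not r) -> r) is true at 1.
Satisfying worlds: {2}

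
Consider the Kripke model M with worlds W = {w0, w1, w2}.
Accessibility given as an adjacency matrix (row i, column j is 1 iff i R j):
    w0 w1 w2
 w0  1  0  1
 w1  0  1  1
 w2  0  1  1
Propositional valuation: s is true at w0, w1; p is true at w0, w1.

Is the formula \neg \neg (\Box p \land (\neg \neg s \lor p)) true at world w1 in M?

At w1: \neg (\Box p \land (\neg \neg s \lor p)) is true, so \neg \neg (\Box p \land (\neg \neg s \lor p)) is false.
  At w1: \Box p \land (\neg \neg s \lor p) is false, so \neg (\Box p \land (\neg \neg s \lor p)) is true.
    At w1: \Box p is false, \neg \neg s \lor p is true, so \Box p \land (\neg \neg s \lor p) is false.
      At w1: \Box p requires p at every successor {w1, w2}.
        p fails at w2, so \Box p is false at w1.

No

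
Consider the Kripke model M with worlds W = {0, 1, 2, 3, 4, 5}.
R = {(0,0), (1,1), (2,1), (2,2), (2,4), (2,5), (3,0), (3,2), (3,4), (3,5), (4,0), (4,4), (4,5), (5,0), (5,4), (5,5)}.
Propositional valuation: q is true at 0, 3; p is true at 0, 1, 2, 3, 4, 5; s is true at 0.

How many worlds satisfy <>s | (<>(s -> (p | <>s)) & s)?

4

Recall that <>ψ holds at a world iff ψ holds at some accessible world.
Let φ = <>s | (<>(s -> (p | <>s)) & s). Evaluate φ at each world:
  0 (successors {0}): φ is true.
  1 (successors {1}): φ is false.
  2 (successors {1, 2, 4, 5}): φ is false.
  3 (successors {0, 2, 4, 5}): φ is true.
  4 (successors {0, 4, 5}): φ is true.
  5 (successors {0, 4, 5}): φ is true.
For instance, at 2:
  At 2: <>s is false, <>(s -> (p | <>s)) & s is false, so <>s | (<>(s -> (p | <>s)) & s) is false.
    At 2: <>s requires s at some successor in {1, 2, 4, 5}.
      At 1: s is false.
      At 2: s is false.
      At 4: s is false.
      At 5: s is false.
    So <>s is false at 2.
    At 2: <>(s -> (p | <>s)) is true, s is false, so <>(s -> (p | <>s)) & s is false.
      At 2: <>(s -> (p | <>s)) requires s -> (p | <>s) at some successor in {1, 2, 4, 5}.
        s -> (p | <>s) holds at 1, so <>(s -> (p | <>s)) is true at 2.
Satisfying worlds: {0, 3, 4, 5}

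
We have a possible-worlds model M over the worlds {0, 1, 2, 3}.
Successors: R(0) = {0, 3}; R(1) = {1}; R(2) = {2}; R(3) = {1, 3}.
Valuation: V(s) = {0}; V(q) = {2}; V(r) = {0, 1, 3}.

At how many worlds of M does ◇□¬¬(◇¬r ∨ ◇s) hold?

Let φ = ◇□¬¬(◇¬r ∨ ◇s). Evaluate φ at each world:
  0 (successors {0, 3}): φ is false.
  1 (successors {1}): φ is false.
  2 (successors {2}): φ is true.
  3 (successors {1, 3}): φ is false.
For instance, at 0:
  At 0: ◇□¬¬(◇¬r ∨ ◇s) requires □¬¬(◇¬r ∨ ◇s) at some successor in {0, 3}.
    At 0: □¬¬(◇¬r ∨ ◇s) is false.
    At 3: □¬¬(◇¬r ∨ ◇s) is false.
  So ◇□¬¬(◇¬r ∨ ◇s) is false at 0.
Satisfying worlds: {2}

1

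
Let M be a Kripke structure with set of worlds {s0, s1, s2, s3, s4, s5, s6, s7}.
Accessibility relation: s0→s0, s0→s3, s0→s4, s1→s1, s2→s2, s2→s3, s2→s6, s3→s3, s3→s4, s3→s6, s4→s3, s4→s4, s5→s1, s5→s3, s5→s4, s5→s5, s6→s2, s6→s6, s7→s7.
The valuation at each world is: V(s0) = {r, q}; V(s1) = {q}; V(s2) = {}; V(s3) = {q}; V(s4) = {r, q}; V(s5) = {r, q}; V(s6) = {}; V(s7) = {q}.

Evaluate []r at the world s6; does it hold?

At s6: []r requires r at every successor {s2, s6}.
  r fails at s2, so []r is false at s6.

No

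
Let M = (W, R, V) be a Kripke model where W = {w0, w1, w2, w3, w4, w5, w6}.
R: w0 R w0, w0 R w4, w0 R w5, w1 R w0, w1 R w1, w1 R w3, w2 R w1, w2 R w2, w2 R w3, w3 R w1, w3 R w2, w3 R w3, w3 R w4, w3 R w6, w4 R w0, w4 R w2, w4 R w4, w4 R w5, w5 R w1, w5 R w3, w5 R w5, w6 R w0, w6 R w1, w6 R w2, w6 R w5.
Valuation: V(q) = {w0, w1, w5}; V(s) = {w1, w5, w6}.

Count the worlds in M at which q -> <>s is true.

Let φ = q -> <>s. Evaluate φ at each world:
  w0 (successors {w0, w4, w5}): φ is true.
  w1 (successors {w0, w1, w3}): φ is true.
  w2 (successors {w1, w2, w3}): φ is true.
  w3 (successors {w1, w2, w3, w4, w6}): φ is true.
  w4 (successors {w0, w2, w4, w5}): φ is true.
  w5 (successors {w1, w3, w5}): φ is true.
  w6 (successors {w0, w1, w2, w5}): φ is true.
For instance, at w6:
  At w6: q is false, <>s is true, so q -> <>s is true.
    At w6: <>s requires s at some successor in {w0, w1, w2, w5}.
      s holds at w1, so <>s is true at w6.
Satisfying worlds: {w0, w1, w2, w3, w4, w5, w6}

7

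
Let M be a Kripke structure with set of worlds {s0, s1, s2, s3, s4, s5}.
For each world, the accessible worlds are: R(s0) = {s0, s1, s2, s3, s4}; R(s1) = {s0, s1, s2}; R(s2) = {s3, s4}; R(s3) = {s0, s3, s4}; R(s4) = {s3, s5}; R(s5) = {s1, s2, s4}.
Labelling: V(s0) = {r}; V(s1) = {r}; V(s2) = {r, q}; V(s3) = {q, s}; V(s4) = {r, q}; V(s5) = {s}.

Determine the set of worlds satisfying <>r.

s0, s1, s2, s3, s5

Let φ = <>r. Evaluate φ at each world:
  s0 (successors {s0, s1, s2, s3, s4}): φ is true.
  s1 (successors {s0, s1, s2}): φ is true.
  s2 (successors {s3, s4}): φ is true.
  s3 (successors {s0, s3, s4}): φ is true.
  s4 (successors {s3, s5}): φ is false.
  s5 (successors {s1, s2, s4}): φ is true.
For instance, at s3:
  At s3: <>r requires r at some successor in {s0, s3, s4}.
    r holds at s0, so <>r is true at s3.
Satisfying worlds: {s0, s1, s2, s3, s5}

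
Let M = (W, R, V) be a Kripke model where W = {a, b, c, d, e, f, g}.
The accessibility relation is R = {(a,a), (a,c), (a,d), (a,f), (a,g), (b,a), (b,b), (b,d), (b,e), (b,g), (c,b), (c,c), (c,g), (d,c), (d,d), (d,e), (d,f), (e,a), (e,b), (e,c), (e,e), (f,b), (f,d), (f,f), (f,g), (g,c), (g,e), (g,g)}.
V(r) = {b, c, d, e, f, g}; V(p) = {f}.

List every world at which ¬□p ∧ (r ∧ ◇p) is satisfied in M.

d, f

Let φ = ¬□p ∧ (r ∧ ◇p). Evaluate φ at each world:
  a (successors {a, c, d, f, g}): φ is false.
  b (successors {a, b, d, e, g}): φ is false.
  c (successors {b, c, g}): φ is false.
  d (successors {c, d, e, f}): φ is true.
  e (successors {a, b, c, e}): φ is false.
  f (successors {b, d, f, g}): φ is true.
  g (successors {c, e, g}): φ is false.
For instance, at f:
  At f: ¬□p is true, r ∧ ◇p is true, so ¬□p ∧ (r ∧ ◇p) is true.
    At f: □p is false, so ¬□p is true.
      At f: □p requires p at every successor {b, d, f, g}.
        p fails at b, so □p is false at f.
    At f: r is true, ◇p is true, so r ∧ ◇p is true.
      At f: ◇p requires p at some successor in {b, d, f, g}.
        p holds at f, so ◇p is true at f.
Satisfying worlds: {d, f}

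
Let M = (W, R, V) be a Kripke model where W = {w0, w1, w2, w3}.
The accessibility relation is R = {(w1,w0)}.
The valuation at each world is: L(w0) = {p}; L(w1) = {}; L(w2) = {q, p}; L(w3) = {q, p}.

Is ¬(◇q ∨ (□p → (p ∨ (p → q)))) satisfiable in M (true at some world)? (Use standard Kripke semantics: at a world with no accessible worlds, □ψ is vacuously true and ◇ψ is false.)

Recall that □ψ holds at a world iff ψ holds at every accessible world, and ◇ψ holds iff ψ holds at some accessible world.
Let φ = ¬(◇q ∨ (□p → (p ∨ (p → q)))). Evaluate φ at each world:
  w0 (successors ∅): φ is false.
  w1 (successors {w0}): φ is false.
  w2 (successors ∅): φ is false.
  w3 (successors ∅): φ is false.
For instance, at w1:
  At w1: ◇q ∨ (□p → (p ∨ (p → q))) is true, so ¬(◇q ∨ (□p → (p ∨ (p → q)))) is false.
    At w1: ◇q is false, □p → (p ∨ (p → q)) is true, so ◇q ∨ (□p → (p ∨ (p → q))) is true.
      At w1: ◇q requires q at some successor in {w0}.
        At w0: q is false.
      So ◇q is false at w1.
      At w1: □p is true, p ∨ (p → q) is true, so □p → (p ∨ (p → q)) is true.

No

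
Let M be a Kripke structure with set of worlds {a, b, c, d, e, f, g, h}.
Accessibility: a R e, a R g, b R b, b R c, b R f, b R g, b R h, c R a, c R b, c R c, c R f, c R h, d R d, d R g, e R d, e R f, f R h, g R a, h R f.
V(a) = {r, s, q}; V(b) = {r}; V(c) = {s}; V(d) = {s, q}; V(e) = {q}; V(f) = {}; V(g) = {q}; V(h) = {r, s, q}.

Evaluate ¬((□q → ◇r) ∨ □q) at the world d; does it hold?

No

At d: (□q → ◇r) ∨ □q is true, so ¬((□q → ◇r) ∨ □q) is false.
  At d: □q → ◇r is false, □q is true, so (□q → ◇r) ∨ □q is true.
    At d: □q is true, ◇r is false, so □q → ◇r is false.
      At d: □q requires q at every successor {d, g}.
        At d: q is true.
        At g: q is true.
      So □q is true at d.
      At d: ◇r requires r at some successor in {d, g}.
        At d: r is false.
        At g: r is false.
      So ◇r is false at d.
    At d: □q requires q at every successor {d, g}.
      At d: q is true.
      At g: q is true.
    So □q is true at d.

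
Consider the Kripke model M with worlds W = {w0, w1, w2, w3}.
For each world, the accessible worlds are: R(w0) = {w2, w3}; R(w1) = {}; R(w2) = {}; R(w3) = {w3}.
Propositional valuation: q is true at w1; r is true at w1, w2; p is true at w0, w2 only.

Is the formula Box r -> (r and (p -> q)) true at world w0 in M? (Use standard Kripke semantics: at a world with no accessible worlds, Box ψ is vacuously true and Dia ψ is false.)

Yes

Recall that Box ψ holds at a world iff ψ holds at every accessible world, and Dia ψ holds iff ψ holds at some accessible world.
At w0: Box r is false, r and (p -> q) is false, so Box r -> (r and (p -> q)) is true.
  At w0: Box r requires r at every successor {w2, w3}.
    r fails at w3, so Box r is false at w0.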